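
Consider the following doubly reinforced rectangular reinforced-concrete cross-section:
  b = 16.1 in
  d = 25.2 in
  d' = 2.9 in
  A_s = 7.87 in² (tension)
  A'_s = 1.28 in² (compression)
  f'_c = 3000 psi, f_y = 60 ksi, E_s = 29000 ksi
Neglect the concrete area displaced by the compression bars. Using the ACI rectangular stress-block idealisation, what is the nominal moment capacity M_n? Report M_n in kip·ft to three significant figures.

M_n ≈ 814 kip·ft

Assume both steels yield.
a = (A_s − A'_s) f_y/(0.85 f'_c b) = (7.87 − 1.28) × 60/(0.85 × 3 × 16.1) = 9.631 in.
c = a/β₁ = 9.631/0.85 = 11.331 in; ε'_s = 0.003(c − d')/c = 0.0022 ≥ ε_y = 0.0021, so the compression steel yields.
M_n = (A_s − A'_s) f_y (d − a/2) + A'_s f_y (d − d') = 395.4 × (25.2 − 4.8155) + 76.8 × (25.2 − 2.9) = 8060.0 + 1712.6 = 9772.6 kip·in = 9772.6/12 = 814.38 kip·ft.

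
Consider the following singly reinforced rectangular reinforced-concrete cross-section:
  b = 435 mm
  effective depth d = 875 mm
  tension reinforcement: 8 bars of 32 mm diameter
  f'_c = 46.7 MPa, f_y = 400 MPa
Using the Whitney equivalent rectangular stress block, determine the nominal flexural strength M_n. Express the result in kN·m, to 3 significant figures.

M_n ≈ 2060 kN·m

A_s = 8 × 804 = 6432 mm².
T = A_s f_y = 6432 × 400 = 2572800 N = 2572.8 kN.
From C = T: a = T/(0.85 f'_c b) = 2572800/(0.85 × 46.7 × 435) = 149.00 mm.
M_n = T(d − a/2) = 2572.8 kN × (875 − 74.5) mm = 2059.53 kN·m.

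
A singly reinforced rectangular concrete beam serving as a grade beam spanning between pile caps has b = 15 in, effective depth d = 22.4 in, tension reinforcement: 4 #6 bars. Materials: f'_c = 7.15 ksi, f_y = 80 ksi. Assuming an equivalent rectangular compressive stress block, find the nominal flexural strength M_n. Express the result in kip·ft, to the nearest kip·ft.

M_n ≈ 254 kip·ft

A_s = 4 × 0.44 = 1.76 in².
T = A_s f_y = 1.76 × 80 = 140.8 kips.
a = T/(0.85 f'_c b) = 140.8/(0.85 × 7.15 × 15) = 1.544 in.
M_n = T(d − a/2) = 140.8 × (22.4 − 0.772) = 3045.2 kip·in = 3045.2/12 = 253.77 kip·ft.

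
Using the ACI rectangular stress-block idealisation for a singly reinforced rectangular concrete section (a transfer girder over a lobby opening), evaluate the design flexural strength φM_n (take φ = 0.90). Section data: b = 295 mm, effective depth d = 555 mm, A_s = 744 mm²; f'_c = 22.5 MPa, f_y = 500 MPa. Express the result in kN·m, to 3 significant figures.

φM_n ≈ 175 kN·m

T = A_s f_y = 744 × 500 = 372000 N = 372 kN.
From C = T: a = T/(0.85 f'_c b) = 372000/(0.85 × 22.5 × 295) = 65.94 mm.
M_n = T(d − a/2) = 372 kN × (555 − 32.97) mm = 194.20 kN·m.
φM_n = 0.90 × 194.20 = 174.78 kN·m.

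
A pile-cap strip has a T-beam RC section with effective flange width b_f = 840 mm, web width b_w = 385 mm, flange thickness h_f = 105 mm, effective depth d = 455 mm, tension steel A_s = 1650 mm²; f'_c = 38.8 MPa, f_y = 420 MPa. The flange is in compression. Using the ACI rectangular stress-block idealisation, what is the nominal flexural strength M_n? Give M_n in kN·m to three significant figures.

Tension: T = A_s f_y = 1650 × 420 = 693000 N.
Try a within the flange: a = T/(0.85 f'_c b_f) = 693000/(0.85 × 38.8 × 840) = 25.02 mm.
Since a = 25.02 ≤ h_f = 105 mm, the stress block lies entirely in the flange; analyse as a rectangular beam of width b_f.
M_n = T(d − a/2) = 693000 × (455 − 12.51) = 306.65 × 10⁶ N·mm.
M_n = 306.65 kN·m.

M_n ≈ 307 kN·m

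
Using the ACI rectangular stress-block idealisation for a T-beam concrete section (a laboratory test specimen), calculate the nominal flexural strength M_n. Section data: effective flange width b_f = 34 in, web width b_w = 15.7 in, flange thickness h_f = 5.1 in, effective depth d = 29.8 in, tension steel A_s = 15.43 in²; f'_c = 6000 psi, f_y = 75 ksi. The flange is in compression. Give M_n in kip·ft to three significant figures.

M_n ≈ 2530 kip·ft

Tension: T = A_s f_y = 15.43 × 75 = 1157.25 kips.
Try a within the flange: a = T/(0.85 f'_c b_f) = 1157.25/(0.85 × 6 × 34) = 6.674 in.
a = 6.674 > h_f = 5.1 in: the block extends into the web. Split into flange-overhang and web parts.
C_f = 0.85 f'_c (b_f − b_w) h_f = 0.85 × 6 × (34 − 15.7) × 5.1 = 476.0 kips.
Remaining web compression depth: a_w = (T − C_f)/(0.85 f'_c b_w) = (1157.25 − 476.0)/(0.85 × 6 × 15.7) = 8.508 in.
M_n = C_f(d − h_f/2) + (T − C_f)(d − a_w/2) = 476.0 × (29.8 − 2.55) + 681.25 × (29.8 − 4.254) = 12971.0 + 17403.2 = 30374.2 kip·in.
M_n = 30374.2/12 = 2531.18 kip·ft.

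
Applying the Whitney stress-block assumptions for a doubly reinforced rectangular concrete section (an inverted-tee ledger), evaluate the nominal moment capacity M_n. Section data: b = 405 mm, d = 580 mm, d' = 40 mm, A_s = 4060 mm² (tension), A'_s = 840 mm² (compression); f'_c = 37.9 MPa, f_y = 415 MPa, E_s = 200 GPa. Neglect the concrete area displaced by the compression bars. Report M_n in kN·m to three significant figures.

M_n ≈ 895 kN·m

Assume both tension and compression steel yield.
Net tension couple steel: A_s − A'_s = 3220 mm².
a = (A_s − A'_s) f_y / (0.85 f'_c b) = 1336300/(0.85 × 37.9 × 405) = 102.42 mm.
c = a/β₁ = 102.42/0.779 = 131.48 mm; ε'_s = 0.003(c − d')/c = 0.0021 ≥ f_y/E_s = 0.0021, so compression steel does yield.
M_n = (A_s − A'_s) f_y (d − a/2) + A'_s f_y (d − d') = [1336300 × (580 − 51.21) + 348600 × (580 − 40)] × 10⁻⁶ = 706.62 + 188.24 = 894.86 kN·m.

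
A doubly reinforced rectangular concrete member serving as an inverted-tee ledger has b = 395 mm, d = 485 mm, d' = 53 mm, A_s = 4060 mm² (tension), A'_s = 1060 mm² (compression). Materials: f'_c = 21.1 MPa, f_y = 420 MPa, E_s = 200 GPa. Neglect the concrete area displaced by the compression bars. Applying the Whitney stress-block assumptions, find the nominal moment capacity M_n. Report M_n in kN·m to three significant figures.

M_n ≈ 691 kN·m

Assume both tension and compression steel yield.
Net tension couple steel: A_s − A'_s = 3000 mm².
a = (A_s − A'_s) f_y / (0.85 f'_c b) = 1260000/(0.85 × 21.1 × 395) = 177.86 mm.
c = a/β₁ = 177.86/0.85 = 209.25 mm; ε'_s = 0.003(c − d')/c = 0.0022 ≥ f_y/E_s = 0.0021, so compression steel does yield.
M_n = (A_s − A'_s) f_y (d − a/2) + A'_s f_y (d − d') = [1260000 × (485 − 88.93) + 445200 × (485 − 53)] × 10⁻⁶ = 499.05 + 192.33 = 691.38 kN·m.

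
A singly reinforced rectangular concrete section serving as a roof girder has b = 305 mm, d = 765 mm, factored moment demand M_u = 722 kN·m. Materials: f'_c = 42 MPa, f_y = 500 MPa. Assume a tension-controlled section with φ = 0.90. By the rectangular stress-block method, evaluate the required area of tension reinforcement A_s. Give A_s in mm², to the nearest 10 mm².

M_n = M_u/φ = 722/0.90 = 802.222 kN·m.
With M_n = 0.85 f'_c a b (d − a/2), solve the quadratic for a:
a = d − √(d² − 2M_n/(0.85 f'_c b)) = 765 − √(765² − 2 × 802.222×10⁶/(0.85 × 42 × 305)) = 103.28 mm.
A_s = 0.85 f'_c a b / f_y = 0.85 × 42 × 103.28 × 305 / 500 = 2249.1 mm².

A_s ≈ 2250 mm²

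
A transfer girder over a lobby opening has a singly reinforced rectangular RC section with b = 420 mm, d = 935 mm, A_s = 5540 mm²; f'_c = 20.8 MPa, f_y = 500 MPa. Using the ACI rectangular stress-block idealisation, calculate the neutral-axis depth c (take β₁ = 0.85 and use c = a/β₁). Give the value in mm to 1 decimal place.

c ≈ 438.9 mm

T = A_s f_y = 5540 × 500 = 2770000 N = 2770 kN.
Setting C = 0.85 f'_c a b equal to T: a = 2770000/(0.85 × 20.8 × 420) = 373.034 mm.
With β₁ = 0.85, c = a/β₁ = 373.034/0.85 = 438.9 mm.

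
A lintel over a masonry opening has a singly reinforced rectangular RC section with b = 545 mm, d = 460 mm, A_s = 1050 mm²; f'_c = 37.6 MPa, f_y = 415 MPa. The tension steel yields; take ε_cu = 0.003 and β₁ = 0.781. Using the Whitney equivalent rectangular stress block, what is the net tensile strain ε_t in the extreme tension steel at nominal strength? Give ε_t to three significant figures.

ε_t ≈ 0.0401

a = A_s f_y/(0.85 f'_c b) = 25.02 mm.
β₁ = 0.781, so c = a/β₁ = 25.02/0.781 = 32.04 mm.
From the linear strain diagram with ε_cu = 0.003: ε_t = 0.003 (d − c)/c = 0.003 × (460 − 32.04)/32.04 = 0.0401.
Since ε_t ≥ 0.005, the section is tension-controlled.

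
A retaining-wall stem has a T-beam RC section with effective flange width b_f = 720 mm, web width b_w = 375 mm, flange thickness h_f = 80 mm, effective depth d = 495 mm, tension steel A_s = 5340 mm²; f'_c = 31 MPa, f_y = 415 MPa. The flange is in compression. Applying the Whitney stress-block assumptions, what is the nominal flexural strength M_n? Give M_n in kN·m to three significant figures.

M_n ≈ 956 kN·m

Tension: T = A_s f_y = 5340 × 415 = 2216100 N.
Try a within the flange: a = T/(0.85 f'_c b_f) = 2216100/(0.85 × 31 × 720) = 116.81 mm.
a = 116.81 > h_f = 80 mm: the block extends into the web. Split into flange-overhang and web parts.
C_f = 0.85 f'_c (b_f − b_w) h_f = 0.85 × 31 × (720 − 375) × 80 = 727260 N.
Remaining web compression depth: a_w = (T − C_f)/(0.85 f'_c b_w) = (2216100 − 727260)/(0.85 × 31 × 375) = 150.67 mm.
M_n = C_f(d − h_f/2) + (T − C_f)(d − a_w/2) = 727260 × (495 − 40) + 1488840 × (495 − 75.335) = 330.90 + 624.81 = 955.71 × 10⁶ N·mm.
M_n = 955.71 kN·m.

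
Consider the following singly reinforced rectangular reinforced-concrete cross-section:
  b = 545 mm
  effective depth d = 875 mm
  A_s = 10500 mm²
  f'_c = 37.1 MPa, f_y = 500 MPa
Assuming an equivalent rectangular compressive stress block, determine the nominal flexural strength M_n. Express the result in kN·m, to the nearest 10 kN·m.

T = A_s f_y = 10500 × 500 = 5250000 N = 5250 kN.
From C = T: a = T/(0.85 f'_c b) = 5250000/(0.85 × 37.1 × 545) = 305.47 mm.
M_n = T(d − a/2) = 5250 kN × (875 − 152.735) mm = 3791.89 kN·m.

M_n ≈ 3790 kN·m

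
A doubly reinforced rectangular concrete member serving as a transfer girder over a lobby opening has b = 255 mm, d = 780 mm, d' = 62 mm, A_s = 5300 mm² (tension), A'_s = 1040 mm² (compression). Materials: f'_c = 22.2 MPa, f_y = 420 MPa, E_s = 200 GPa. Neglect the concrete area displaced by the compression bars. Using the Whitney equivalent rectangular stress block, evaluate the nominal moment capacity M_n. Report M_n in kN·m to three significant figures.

Assume both tension and compression steel yield.
Net tension couple steel: A_s − A'_s = 4260 mm².
a = (A_s − A'_s) f_y / (0.85 f'_c b) = 1789200/(0.85 × 22.2 × 255) = 371.83 mm.
c = a/β₁ = 371.83/0.85 = 437.45 mm; ε'_s = 0.003(c − d')/c = 0.0026 ≥ f_y/E_s = 0.0021, so compression steel does yield.
M_n = (A_s − A'_s) f_y (d − a/2) + A'_s f_y (d − d') = [1789200 × (780 − 185.915) + 436800 × (780 − 62)] × 10⁻⁶ = 1062.94 + 313.62 = 1376.56 kN·m.

M_n ≈ 1380 kN·m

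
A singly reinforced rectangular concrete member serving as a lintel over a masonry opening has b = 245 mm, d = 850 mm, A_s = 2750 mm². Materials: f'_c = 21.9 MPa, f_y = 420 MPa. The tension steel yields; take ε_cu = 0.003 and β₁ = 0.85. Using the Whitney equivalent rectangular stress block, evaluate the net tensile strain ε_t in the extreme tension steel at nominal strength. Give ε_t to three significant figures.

a = A_s f_y/(0.85 f'_c b) = 253.25 mm.
β₁ = 0.85, so c = a/β₁ = 253.25/0.85 = 297.94 mm.
From the linear strain diagram with ε_cu = 0.003: ε_t = 0.003 (d − c)/c = 0.003 × (850 − 297.94)/297.94 = 0.00556.
Since ε_t ≥ 0.005, the section is tension-controlled.

ε_t ≈ 0.00556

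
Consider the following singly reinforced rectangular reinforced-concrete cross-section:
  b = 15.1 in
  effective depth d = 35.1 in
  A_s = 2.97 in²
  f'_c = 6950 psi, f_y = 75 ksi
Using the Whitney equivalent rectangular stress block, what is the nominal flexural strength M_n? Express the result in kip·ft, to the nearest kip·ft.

T = A_s f_y = 2.97 × 75 = 222.75 kips.
a = T/(0.85 f'_c b) = 222.75/(0.85 × 6.95 × 15.1) = 2.497 in.
M_n = T(d − a/2) = 222.75 × (35.1 − 1.2485) = 7540.4 kip·in = 7540.4/12 = 628.37 kip·ft.

M_n ≈ 628 kip·ft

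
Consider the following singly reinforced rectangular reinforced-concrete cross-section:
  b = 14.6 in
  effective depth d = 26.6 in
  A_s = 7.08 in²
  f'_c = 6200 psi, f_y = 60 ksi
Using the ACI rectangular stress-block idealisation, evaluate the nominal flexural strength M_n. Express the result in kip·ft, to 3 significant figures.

T = A_s f_y = 7.08 × 60 = 424.8 kips.
a = T/(0.85 f'_c b) = 424.8/(0.85 × 6.2 × 14.6) = 5.521 in.
M_n = T(d − a/2) = 424.8 × (26.6 − 2.7605) = 10127.0 kip·in = 10127.0/12 = 843.92 kip·ft.

M_n ≈ 844 kip·ft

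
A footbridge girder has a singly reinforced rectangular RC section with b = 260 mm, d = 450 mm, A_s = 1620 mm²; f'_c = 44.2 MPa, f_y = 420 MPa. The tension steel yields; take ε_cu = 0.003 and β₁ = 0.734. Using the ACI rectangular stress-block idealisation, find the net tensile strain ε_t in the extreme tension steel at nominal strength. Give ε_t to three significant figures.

ε_t ≈ 0.0112

a = A_s f_y/(0.85 f'_c b) = 69.65 mm.
β₁ = 0.734, so c = a/β₁ = 69.65/0.734 = 94.89 mm.
From the linear strain diagram with ε_cu = 0.003: ε_t = 0.003 (d − c)/c = 0.003 × (450 − 94.89)/94.89 = 0.0112.
Since ε_t ≥ 0.005, the section is tension-controlled.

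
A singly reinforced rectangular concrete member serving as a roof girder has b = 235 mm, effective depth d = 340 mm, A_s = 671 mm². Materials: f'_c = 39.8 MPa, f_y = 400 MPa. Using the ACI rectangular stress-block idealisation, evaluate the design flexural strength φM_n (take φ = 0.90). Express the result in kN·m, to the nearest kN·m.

φM_n ≈ 78 kN·m

T = A_s f_y = 671 × 400 = 268400 N = 268.4 kN.
From C = T: a = T/(0.85 f'_c b) = 268400/(0.85 × 39.8 × 235) = 33.76 mm.
M_n = T(d − a/2) = 268.4 kN × (340 − 16.88) mm = 86.73 kN·m.
φM_n = 0.90 × 86.73 = 78.06 kN·m.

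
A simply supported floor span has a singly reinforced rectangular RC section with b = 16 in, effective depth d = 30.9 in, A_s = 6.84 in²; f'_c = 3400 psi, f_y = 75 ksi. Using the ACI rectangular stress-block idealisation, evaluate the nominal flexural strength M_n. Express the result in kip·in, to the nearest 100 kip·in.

M_n ≈ 13000 kip·in

T = A_s f_y = 6.84 × 75 = 513 kips.
a = T/(0.85 f'_c b) = 513/(0.85 × 3.4 × 16) = 11.094 in.
M_n = T(d − a/2) = 513 × (30.9 − 5.547) = 13006.1 kip·in.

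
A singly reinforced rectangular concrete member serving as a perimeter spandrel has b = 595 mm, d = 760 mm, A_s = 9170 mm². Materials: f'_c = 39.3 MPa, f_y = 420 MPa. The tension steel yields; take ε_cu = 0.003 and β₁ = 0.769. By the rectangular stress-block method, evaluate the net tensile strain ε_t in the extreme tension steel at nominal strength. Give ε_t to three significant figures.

a = A_s f_y/(0.85 f'_c b) = 193.77 mm.
β₁ = 0.769, so c = a/β₁ = 193.77/0.769 = 251.98 mm.
From the linear strain diagram with ε_cu = 0.003: ε_t = 0.003 (d − c)/c = 0.003 × (760 − 251.98)/251.98 = 0.00605.
Since ε_t ≥ 0.005, the section is tension-controlled.

ε_t ≈ 0.00605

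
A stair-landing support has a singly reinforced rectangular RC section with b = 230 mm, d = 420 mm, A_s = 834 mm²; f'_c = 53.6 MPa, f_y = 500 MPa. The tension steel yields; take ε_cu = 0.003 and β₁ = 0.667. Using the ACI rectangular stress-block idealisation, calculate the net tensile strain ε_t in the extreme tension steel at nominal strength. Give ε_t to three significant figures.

a = A_s f_y/(0.85 f'_c b) = 39.79 mm.
β₁ = 0.667, so c = a/β₁ = 39.79/0.667 = 59.66 mm.
From the linear strain diagram with ε_cu = 0.003: ε_t = 0.003 (d − c)/c = 0.003 × (420 − 59.66)/59.66 = 0.0181.
Since ε_t ≥ 0.005, the section is tension-controlled.

ε_t ≈ 0.0181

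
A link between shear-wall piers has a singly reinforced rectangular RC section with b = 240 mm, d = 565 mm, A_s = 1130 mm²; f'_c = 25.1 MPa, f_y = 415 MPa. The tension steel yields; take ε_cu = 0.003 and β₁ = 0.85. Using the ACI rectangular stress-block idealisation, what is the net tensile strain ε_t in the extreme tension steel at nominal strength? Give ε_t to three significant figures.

ε_t ≈ 0.0127

a = A_s f_y/(0.85 f'_c b) = 91.58 mm.
β₁ = 0.85, so c = a/β₁ = 91.58/0.85 = 107.74 mm.
From the linear strain diagram with ε_cu = 0.003: ε_t = 0.003 (d − c)/c = 0.003 × (565 − 107.74)/107.74 = 0.0127.
Since ε_t ≥ 0.005, the section is tension-controlled.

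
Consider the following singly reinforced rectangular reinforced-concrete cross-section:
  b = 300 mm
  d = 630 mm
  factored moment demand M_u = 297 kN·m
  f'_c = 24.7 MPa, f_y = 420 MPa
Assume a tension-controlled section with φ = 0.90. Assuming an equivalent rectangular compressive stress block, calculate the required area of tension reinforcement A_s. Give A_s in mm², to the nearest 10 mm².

M_n = M_u/φ = 297/0.90 = 330 kN·m.
With M_n = 0.85 f'_c a b (d − a/2), solve the quadratic for a:
a = d − √(d² − 2M_n/(0.85 f'_c b)) = 630 − √(630² − 2 × 330×10⁶/(0.85 × 24.7 × 300)) = 89.53 mm.
A_s = 0.85 f'_c a b / f_y = 0.85 × 24.7 × 89.53 × 300 / 420 = 1342.6 mm².

A_s ≈ 1340 mm²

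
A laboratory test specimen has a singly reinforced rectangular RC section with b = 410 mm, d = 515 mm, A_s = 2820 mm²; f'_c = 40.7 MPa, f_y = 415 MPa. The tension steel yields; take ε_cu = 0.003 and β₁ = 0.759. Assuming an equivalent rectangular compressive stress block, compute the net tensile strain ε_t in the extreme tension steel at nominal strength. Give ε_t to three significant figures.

a = A_s f_y/(0.85 f'_c b) = 82.51 mm.
β₁ = 0.759, so c = a/β₁ = 82.51/0.759 = 108.71 mm.
From the linear strain diagram with ε_cu = 0.003: ε_t = 0.003 (d − c)/c = 0.003 × (515 − 108.71)/108.71 = 0.0112.
Since ε_t ≥ 0.005, the section is tension-controlled.

ε_t ≈ 0.0112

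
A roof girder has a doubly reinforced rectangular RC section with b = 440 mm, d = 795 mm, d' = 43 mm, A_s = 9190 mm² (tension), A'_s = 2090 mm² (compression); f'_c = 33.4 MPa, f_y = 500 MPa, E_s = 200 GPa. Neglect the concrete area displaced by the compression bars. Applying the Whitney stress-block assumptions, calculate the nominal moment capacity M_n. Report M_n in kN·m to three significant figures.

M_n ≈ 3100 kN·m

Assume both tension and compression steel yield.
Net tension couple steel: A_s − A'_s = 7100 mm².
a = (A_s − A'_s) f_y / (0.85 f'_c b) = 3550000/(0.85 × 33.4 × 440) = 284.19 mm.
c = a/β₁ = 284.19/0.811 = 350.42 mm; ε'_s = 0.003(c − d')/c = 0.0026 ≥ f_y/E_s = 0.0025, so compression steel does yield.
M_n = (A_s − A'_s) f_y (d − a/2) + A'_s f_y (d − d') = [3550000 × (795 − 142.095) + 1045000 × (795 − 43)] × 10⁻⁶ = 2317.81 + 785.84 = 3103.65 kN·m.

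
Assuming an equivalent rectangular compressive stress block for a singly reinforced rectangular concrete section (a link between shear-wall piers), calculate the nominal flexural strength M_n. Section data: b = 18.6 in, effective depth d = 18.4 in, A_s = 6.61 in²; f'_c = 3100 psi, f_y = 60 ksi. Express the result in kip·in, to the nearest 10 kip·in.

T = A_s f_y = 6.61 × 60 = 396.6 kips.
a = T/(0.85 f'_c b) = 396.6/(0.85 × 3.1 × 18.6) = 8.092 in.
M_n = T(d − a/2) = 396.6 × (18.4 − 4.046) = 5692.8 kip·in.

M_n ≈ 5690 kip·in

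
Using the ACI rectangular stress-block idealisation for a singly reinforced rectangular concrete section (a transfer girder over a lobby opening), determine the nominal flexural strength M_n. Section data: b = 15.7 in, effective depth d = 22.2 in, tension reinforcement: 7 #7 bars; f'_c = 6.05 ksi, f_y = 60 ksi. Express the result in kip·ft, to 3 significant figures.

A_s = 7 × 0.6 = 4.2 in².
T = A_s f_y = 4.2 × 60 = 252 kips.
a = T/(0.85 f'_c b) = 252/(0.85 × 6.05 × 15.7) = 3.121 in.
M_n = T(d − a/2) = 252 × (22.2 − 1.5605) = 5201.2 kip·in = 5201.2/12 = 433.43 kip·ft.

M_n ≈ 433 kip·ft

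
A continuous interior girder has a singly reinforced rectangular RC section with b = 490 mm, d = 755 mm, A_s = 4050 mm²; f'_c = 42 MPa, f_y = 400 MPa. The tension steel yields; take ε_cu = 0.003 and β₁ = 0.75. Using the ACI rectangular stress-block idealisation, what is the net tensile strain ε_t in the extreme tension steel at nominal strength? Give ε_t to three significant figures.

a = A_s f_y/(0.85 f'_c b) = 92.61 mm.
β₁ = 0.75, so c = a/β₁ = 92.61/0.75 = 123.48 mm.
From the linear strain diagram with ε_cu = 0.003: ε_t = 0.003 (d − c)/c = 0.003 × (755 − 123.48)/123.48 = 0.0153.
Since ε_t ≥ 0.005, the section is tension-controlled.

ε_t ≈ 0.0153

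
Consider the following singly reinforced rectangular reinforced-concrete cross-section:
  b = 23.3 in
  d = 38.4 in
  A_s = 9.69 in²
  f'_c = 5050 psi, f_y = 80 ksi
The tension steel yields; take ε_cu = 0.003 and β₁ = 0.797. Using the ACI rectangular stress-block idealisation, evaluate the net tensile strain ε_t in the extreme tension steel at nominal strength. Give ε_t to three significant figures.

a = A_s f_y/(0.85 f'_c b) = 7.751 in.
β₁ = 0.797, so c = a/β₁ = 7.751/0.797 = 9.725 in.
From the linear strain diagram with ε_cu = 0.003: ε_t = 0.003 (d − c)/c = 0.003 × (38.4 − 9.725)/9.725 = 0.00885.
Since ε_t ≥ 0.005, the section is tension-controlled.

ε_t ≈ 0.00885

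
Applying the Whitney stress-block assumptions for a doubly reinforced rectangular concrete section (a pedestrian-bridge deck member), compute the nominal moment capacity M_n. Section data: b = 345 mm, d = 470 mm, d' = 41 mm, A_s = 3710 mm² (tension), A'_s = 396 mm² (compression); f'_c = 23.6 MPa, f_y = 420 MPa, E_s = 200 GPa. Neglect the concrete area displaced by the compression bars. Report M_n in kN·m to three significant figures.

M_n ≈ 586 kN·m

Assume both tension and compression steel yield.
Net tension couple steel: A_s − A'_s = 3314 mm².
a = (A_s − A'_s) f_y / (0.85 f'_c b) = 1391880/(0.85 × 23.6 × 345) = 201.12 mm.
c = a/β₁ = 201.12/0.85 = 236.61 mm; ε'_s = 0.003(c − d')/c = 0.0025 ≥ f_y/E_s = 0.0021, so compression steel does yield.
M_n = (A_s − A'_s) f_y (d − a/2) + A'_s f_y (d − d') = [1391880 × (470 − 100.56) + 166320 × (470 − 41)] × 10⁻⁶ = 514.22 + 71.35 = 585.57 kN·m.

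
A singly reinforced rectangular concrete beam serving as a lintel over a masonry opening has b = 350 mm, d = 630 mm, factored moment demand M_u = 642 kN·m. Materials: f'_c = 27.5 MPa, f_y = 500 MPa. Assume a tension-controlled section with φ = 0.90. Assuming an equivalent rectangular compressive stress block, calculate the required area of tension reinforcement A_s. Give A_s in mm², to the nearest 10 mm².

A_s ≈ 2590 mm²

M_n = M_u/φ = 642/0.90 = 713.333 kN·m.
With M_n = 0.85 f'_c a b (d − a/2), solve the quadratic for a:
a = d − √(d² − 2M_n/(0.85 f'_c b)) = 630 − √(630² − 2 × 713.333×10⁶/(0.85 × 27.5 × 350)) = 158.28 mm.
A_s = 0.85 f'_c a b / f_y = 0.85 × 27.5 × 158.28 × 350 / 500 = 2589.9 mm².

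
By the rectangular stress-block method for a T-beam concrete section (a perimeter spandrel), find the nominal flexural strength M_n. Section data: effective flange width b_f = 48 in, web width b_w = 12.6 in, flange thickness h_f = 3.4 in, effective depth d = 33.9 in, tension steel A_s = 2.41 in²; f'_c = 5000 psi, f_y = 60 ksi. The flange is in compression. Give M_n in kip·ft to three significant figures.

Tension: T = A_s f_y = 2.41 × 60 = 144.6 kips.
Try a within the flange: a = T/(0.85 f'_c b_f) = 144.6/(0.85 × 5 × 48) = 0.709 in.
Since a = 0.709 ≤ h_f = 3.4 in, the stress block lies entirely in the flange; analyse as a rectangular beam of width b_f.
M_n = T(d − a/2) = 144.6 × (33.9 − 0.3545) = 4850.7 kip·in.
M_n = 4850.7/12 = 404.23 kip·ft.

M_n ≈ 404 kip·ft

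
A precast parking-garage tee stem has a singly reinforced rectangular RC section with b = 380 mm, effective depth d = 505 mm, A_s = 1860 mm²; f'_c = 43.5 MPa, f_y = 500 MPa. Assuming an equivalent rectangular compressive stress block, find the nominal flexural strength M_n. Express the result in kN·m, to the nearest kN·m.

M_n ≈ 439 kN·m

T = A_s f_y = 1860 × 500 = 930000 N = 930 kN.
From C = T: a = T/(0.85 f'_c b) = 930000/(0.85 × 43.5 × 380) = 66.19 mm.
M_n = T(d − a/2) = 930 kN × (505 − 33.095) mm = 438.87 kN·m.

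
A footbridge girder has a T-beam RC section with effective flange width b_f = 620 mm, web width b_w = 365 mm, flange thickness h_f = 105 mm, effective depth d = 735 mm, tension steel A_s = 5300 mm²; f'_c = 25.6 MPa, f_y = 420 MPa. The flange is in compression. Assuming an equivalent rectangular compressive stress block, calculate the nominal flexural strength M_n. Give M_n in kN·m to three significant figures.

Tension: T = A_s f_y = 5300 × 420 = 2226000 N.
Try a within the flange: a = T/(0.85 f'_c b_f) = 2226000/(0.85 × 25.6 × 620) = 165.00 mm.
a = 165.00 > h_f = 105 mm: the block extends into the web. Split into flange-overhang and web parts.
C_f = 0.85 f'_c (b_f − b_w) h_f = 0.85 × 25.6 × (620 − 365) × 105 = 582624 N.
Remaining web compression depth: a_w = (T − C_f)/(0.85 f'_c b_w) = (2226000 − 582624)/(0.85 × 25.6 × 365) = 206.91 mm.
M_n = C_f(d − h_f/2) + (T − C_f)(d − a_w/2) = 582624 × (735 − 52.5) + 1643376 × (735 − 103.455) = 397.64 + 1037.87 = 1435.51 × 10⁶ N·mm.
M_n = 1435.51 kN·m.

M_n ≈ 1440 kN·m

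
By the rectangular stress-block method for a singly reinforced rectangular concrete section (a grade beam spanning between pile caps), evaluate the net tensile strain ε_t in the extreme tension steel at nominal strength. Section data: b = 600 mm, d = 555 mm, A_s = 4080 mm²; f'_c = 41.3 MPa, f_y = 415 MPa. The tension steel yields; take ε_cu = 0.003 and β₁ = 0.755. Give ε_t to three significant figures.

a = A_s f_y/(0.85 f'_c b) = 80.39 mm.
β₁ = 0.755, so c = a/β₁ = 80.39/0.755 = 106.48 mm.
From the linear strain diagram with ε_cu = 0.003: ε_t = 0.003 (d − c)/c = 0.003 × (555 − 106.48)/106.48 = 0.0126.
Since ε_t ≥ 0.005, the section is tension-controlled.

ε_t ≈ 0.0126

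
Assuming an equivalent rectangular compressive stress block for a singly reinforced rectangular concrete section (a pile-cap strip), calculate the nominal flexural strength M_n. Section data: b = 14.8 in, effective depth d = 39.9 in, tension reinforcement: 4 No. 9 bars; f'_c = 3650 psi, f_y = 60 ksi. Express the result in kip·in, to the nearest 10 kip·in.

A_s = 4 × 1 = 4 in².
T = A_s f_y = 4 × 60 = 240 kips.
a = T/(0.85 f'_c b) = 240/(0.85 × 3.65 × 14.8) = 5.227 in.
M_n = T(d − a/2) = 240 × (39.9 − 2.6135) = 8948.8 kip·in.

M_n ≈ 8950 kip·in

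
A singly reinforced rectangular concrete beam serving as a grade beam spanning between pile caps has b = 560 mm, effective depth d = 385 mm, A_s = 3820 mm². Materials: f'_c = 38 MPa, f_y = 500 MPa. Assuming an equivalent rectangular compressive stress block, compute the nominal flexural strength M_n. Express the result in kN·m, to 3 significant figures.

T = A_s f_y = 3820 × 500 = 1910000 N = 1910 kN.
From C = T: a = T/(0.85 f'_c b) = 1910000/(0.85 × 38 × 560) = 105.59 mm.
M_n = T(d − a/2) = 1910 kN × (385 − 52.795) mm = 634.51 kN·m.

M_n ≈ 635 kN·m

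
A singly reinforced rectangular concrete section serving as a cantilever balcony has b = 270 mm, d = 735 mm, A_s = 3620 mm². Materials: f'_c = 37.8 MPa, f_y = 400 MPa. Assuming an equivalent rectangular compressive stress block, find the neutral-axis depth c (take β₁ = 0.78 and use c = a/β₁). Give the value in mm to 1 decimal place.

c ≈ 214.0 mm

T = A_s f_y = 3620 × 400 = 1448000 N = 1448 kN.
Setting C = 0.85 f'_c a b equal to T: a = 1448000/(0.85 × 37.8 × 270) = 166.915 mm.
With β₁ = 0.78, c = a/β₁ = 166.915/0.78 = 214.0 mm.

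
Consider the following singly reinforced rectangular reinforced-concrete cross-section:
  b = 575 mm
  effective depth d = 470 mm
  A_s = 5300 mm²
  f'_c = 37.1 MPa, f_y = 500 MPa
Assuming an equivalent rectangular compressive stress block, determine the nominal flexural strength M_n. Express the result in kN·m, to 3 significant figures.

T = A_s f_y = 5300 × 500 = 2650000 N = 2650 kN.
From C = T: a = T/(0.85 f'_c b) = 2650000/(0.85 × 37.1 × 575) = 146.15 mm.
M_n = T(d − a/2) = 2650 kN × (470 − 73.075) mm = 1051.85 kN·m.

M_n ≈ 1050 kN·m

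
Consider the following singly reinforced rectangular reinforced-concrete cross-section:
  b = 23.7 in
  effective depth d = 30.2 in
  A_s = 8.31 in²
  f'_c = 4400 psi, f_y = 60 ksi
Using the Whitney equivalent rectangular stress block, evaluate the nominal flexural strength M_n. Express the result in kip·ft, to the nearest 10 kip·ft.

M_n ≈ 1140 kip·ft

T = A_s f_y = 8.31 × 60 = 498.6 kips.
a = T/(0.85 f'_c b) = 498.6/(0.85 × 4.4 × 23.7) = 5.625 in.
M_n = T(d − a/2) = 498.6 × (30.2 − 2.8125) = 13655.4 kip·in = 13655.4/12 = 1137.95 kip·ft.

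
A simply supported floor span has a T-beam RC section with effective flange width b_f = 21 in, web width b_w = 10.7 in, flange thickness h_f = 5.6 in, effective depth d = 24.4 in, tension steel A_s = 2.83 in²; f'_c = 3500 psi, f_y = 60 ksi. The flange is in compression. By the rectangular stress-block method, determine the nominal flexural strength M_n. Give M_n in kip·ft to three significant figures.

Tension: T = A_s f_y = 2.83 × 60 = 169.8 kips.
Try a within the flange: a = T/(0.85 f'_c b_f) = 169.8/(0.85 × 3.5 × 21) = 2.718 in.
Since a = 2.718 ≤ h_f = 5.6 in, the stress block lies entirely in the flange; analyse as a rectangular beam of width b_f.
M_n = T(d − a/2) = 169.8 × (24.4 − 1.359) = 3912.4 kip·in.
M_n = 3912.4/12 = 326.03 kip·ft.

M_n ≈ 326 kip·ft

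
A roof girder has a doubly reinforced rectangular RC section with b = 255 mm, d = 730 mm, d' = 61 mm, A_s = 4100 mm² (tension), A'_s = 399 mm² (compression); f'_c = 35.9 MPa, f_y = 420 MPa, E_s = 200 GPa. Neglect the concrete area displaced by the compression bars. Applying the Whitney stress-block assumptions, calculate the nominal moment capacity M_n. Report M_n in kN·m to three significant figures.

M_n ≈ 1090 kN·m

Assume both tension and compression steel yield.
Net tension couple steel: A_s − A'_s = 3701 mm².
a = (A_s − A'_s) f_y / (0.85 f'_c b) = 1554420/(0.85 × 35.9 × 255) = 199.76 mm.
c = a/β₁ = 199.76/0.794 = 251.59 mm; ε'_s = 0.003(c − d')/c = 0.0023 ≥ f_y/E_s = 0.0021, so compression steel does yield.
M_n = (A_s − A'_s) f_y (d − a/2) + A'_s f_y (d − d') = [1554420 × (730 − 99.88) + 167580 × (730 − 61)] × 10⁻⁶ = 979.47 + 112.11 = 1091.58 kN·m.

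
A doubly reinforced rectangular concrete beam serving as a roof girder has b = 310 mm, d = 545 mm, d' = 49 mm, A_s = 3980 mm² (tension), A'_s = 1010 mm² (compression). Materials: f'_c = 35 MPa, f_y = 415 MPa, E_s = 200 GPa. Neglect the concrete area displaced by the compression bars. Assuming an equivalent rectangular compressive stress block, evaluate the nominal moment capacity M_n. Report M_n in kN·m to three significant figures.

M_n ≈ 797 kN·m

Assume both tension and compression steel yield.
Net tension couple steel: A_s − A'_s = 2970 mm².
a = (A_s − A'_s) f_y / (0.85 f'_c b) = 1232550/(0.85 × 35 × 310) = 133.65 mm.
c = a/β₁ = 133.65/0.8 = 167.06 mm; ε'_s = 0.003(c − d')/c = 0.0021 ≥ f_y/E_s = 0.0021, so compression steel does yield.
M_n = (A_s − A'_s) f_y (d − a/2) + A'_s f_y (d − d') = [1232550 × (545 − 66.825) + 419150 × (545 − 49)] × 10⁻⁶ = 589.37 + 207.90 = 797.27 kN·m.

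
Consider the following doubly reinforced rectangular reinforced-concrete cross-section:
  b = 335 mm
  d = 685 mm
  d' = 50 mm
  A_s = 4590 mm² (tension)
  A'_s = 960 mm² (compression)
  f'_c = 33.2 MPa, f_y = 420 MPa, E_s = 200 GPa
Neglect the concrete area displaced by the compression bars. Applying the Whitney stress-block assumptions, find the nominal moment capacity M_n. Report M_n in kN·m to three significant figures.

M_n ≈ 1180 kN·m

Assume both tension and compression steel yield.
Net tension couple steel: A_s − A'_s = 3630 mm².
a = (A_s − A'_s) f_y / (0.85 f'_c b) = 1524600/(0.85 × 33.2 × 335) = 161.27 mm.
c = a/β₁ = 161.27/0.813 = 198.36 mm; ε'_s = 0.003(c − d')/c = 0.0022 ≥ f_y/E_s = 0.0021, so compression steel does yield.
M_n = (A_s − A'_s) f_y (d − a/2) + A'_s f_y (d − d') = [1524600 × (685 − 80.635) + 403200 × (685 − 50)] × 10⁻⁶ = 921.41 + 256.03 = 1177.44 kN·m.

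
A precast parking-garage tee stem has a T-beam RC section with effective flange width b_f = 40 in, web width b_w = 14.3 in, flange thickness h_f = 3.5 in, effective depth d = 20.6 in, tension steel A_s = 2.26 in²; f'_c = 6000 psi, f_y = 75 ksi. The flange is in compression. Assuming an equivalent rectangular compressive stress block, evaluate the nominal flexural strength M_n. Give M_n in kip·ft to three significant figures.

Tension: T = A_s f_y = 2.26 × 75 = 169.5 kips.
Try a within the flange: a = T/(0.85 f'_c b_f) = 169.5/(0.85 × 6 × 40) = 0.831 in.
Since a = 0.831 ≤ h_f = 3.5 in, the stress block lies entirely in the flange; analyse as a rectangular beam of width b_f.
M_n = T(d − a/2) = 169.5 × (20.6 − 0.4155) = 3421.3 kip·in.
M_n = 3421.3/12 = 285.11 kip·ft.

M_n ≈ 285 kip·ft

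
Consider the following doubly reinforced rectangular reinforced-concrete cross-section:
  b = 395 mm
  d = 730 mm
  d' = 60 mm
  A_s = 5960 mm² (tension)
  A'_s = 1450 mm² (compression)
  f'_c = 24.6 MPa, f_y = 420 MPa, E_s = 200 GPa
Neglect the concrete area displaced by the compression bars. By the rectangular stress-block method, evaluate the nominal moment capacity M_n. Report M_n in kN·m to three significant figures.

Assume both tension and compression steel yield.
Net tension couple steel: A_s − A'_s = 4510 mm².
a = (A_s − A'_s) f_y / (0.85 f'_c b) = 1894200/(0.85 × 24.6 × 395) = 229.34 mm.
c = a/β₁ = 229.34/0.85 = 269.81 mm; ε'_s = 0.003(c − d')/c = 0.0023 ≥ f_y/E_s = 0.0021, so compression steel does yield.
M_n = (A_s − A'_s) f_y (d − a/2) + A'_s f_y (d − d') = [1894200 × (730 − 114.67) + 609000 × (730 − 60)] × 10⁻⁶ = 1165.56 + 408.03 = 1573.59 kN·m.

M_n ≈ 1570 kN·m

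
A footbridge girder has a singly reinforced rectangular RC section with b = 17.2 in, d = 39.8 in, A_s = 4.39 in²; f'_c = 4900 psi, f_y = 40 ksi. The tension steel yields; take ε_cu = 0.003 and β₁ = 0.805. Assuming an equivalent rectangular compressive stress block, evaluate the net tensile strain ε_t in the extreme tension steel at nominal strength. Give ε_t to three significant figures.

a = A_s f_y/(0.85 f'_c b) = 2.451 in.
β₁ = 0.805, so c = a/β₁ = 2.451/0.805 = 3.045 in.
From the linear strain diagram with ε_cu = 0.003: ε_t = 0.003 (d − c)/c = 0.003 × (39.8 − 3.045)/3.045 = 0.0362.
Since ε_t ≥ 0.005, the section is tension-controlled.

ε_t ≈ 0.0362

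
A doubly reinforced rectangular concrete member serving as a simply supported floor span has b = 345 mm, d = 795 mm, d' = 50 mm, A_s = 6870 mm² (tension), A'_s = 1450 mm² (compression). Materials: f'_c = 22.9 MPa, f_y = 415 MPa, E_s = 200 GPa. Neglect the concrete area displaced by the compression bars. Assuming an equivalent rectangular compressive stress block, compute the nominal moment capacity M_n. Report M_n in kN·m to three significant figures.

M_n ≈ 1860 kN·m

Assume both tension and compression steel yield.
Net tension couple steel: A_s − A'_s = 5420 mm².
a = (A_s − A'_s) f_y / (0.85 f'_c b) = 2249300/(0.85 × 22.9 × 345) = 334.95 mm.
c = a/β₁ = 334.95/0.85 = 394.06 mm; ε'_s = 0.003(c − d')/c = 0.0026 ≥ f_y/E_s = 0.0021, so compression steel does yield.
M_n = (A_s − A'_s) f_y (d − a/2) + A'_s f_y (d − d') = [2249300 × (795 − 167.475) + 601750 × (795 − 50)] × 10⁻⁶ = 1411.49 + 448.30 = 1859.79 kN·m.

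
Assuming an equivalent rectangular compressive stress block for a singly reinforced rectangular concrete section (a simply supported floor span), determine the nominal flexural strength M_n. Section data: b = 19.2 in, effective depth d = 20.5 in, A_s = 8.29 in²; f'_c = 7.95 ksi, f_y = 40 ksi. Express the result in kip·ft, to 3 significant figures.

M_n ≈ 531 kip·ft

T = A_s f_y = 8.29 × 40 = 331.6 kips.
a = T/(0.85 f'_c b) = 331.6/(0.85 × 7.95 × 19.2) = 2.556 in.
M_n = T(d − a/2) = 331.6 × (20.5 − 1.278) = 6374.0 kip·in = 6374.0/12 = 531.17 kip·ft.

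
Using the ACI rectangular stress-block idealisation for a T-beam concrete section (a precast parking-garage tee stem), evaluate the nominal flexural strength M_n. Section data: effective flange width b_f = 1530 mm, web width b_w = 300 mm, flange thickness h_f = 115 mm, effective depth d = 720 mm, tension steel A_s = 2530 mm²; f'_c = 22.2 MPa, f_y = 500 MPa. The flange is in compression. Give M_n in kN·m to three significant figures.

Tension: T = A_s f_y = 2530 × 500 = 1265000 N.
Try a within the flange: a = T/(0.85 f'_c b_f) = 1265000/(0.85 × 22.2 × 1530) = 43.82 mm.
Since a = 43.82 ≤ h_f = 115 mm, the stress block lies entirely in the flange; analyse as a rectangular beam of width b_f.
M_n = T(d − a/2) = 1265000 × (720 − 21.91) = 883.08 × 10⁶ N·mm.
M_n = 883.08 kN·m.

M_n ≈ 883 kN·m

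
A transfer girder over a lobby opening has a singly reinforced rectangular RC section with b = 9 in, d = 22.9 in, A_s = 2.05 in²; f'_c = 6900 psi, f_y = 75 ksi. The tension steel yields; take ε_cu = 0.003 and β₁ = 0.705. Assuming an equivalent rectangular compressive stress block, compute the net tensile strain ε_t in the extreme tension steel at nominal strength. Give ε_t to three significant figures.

ε_t ≈ 0.0136

a = A_s f_y/(0.85 f'_c b) = 2.913 in.
β₁ = 0.705, so c = a/β₁ = 2.913/0.705 = 4.132 in.
From the linear strain diagram with ε_cu = 0.003: ε_t = 0.003 (d − c)/c = 0.003 × (22.9 − 4.132)/4.132 = 0.0136.
Since ε_t ≥ 0.005, the section is tension-controlled.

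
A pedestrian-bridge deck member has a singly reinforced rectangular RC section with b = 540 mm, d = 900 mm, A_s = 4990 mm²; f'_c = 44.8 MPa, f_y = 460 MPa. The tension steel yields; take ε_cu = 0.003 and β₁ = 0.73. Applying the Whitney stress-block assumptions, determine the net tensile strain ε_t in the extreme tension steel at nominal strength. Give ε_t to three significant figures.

a = A_s f_y/(0.85 f'_c b) = 111.63 mm.
β₁ = 0.73, so c = a/β₁ = 111.63/0.73 = 152.92 mm.
From the linear strain diagram with ε_cu = 0.003: ε_t = 0.003 (d − c)/c = 0.003 × (900 − 152.92)/152.92 = 0.0147.
Since ε_t ≥ 0.005, the section is tension-controlled.

ε_t ≈ 0.0147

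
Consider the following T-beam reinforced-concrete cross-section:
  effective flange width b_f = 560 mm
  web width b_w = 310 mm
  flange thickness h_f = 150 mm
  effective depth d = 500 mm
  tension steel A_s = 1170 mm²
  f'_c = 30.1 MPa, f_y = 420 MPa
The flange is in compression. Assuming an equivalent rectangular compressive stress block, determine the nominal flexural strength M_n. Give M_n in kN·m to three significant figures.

M_n ≈ 237 kN·m

Tension: T = A_s f_y = 1170 × 420 = 491400 N.
Try a within the flange: a = T/(0.85 f'_c b_f) = 491400/(0.85 × 30.1 × 560) = 34.30 mm.
Since a = 34.30 ≤ h_f = 150 mm, the stress block lies entirely in the flange; analyse as a rectangular beam of width b_f.
M_n = T(d − a/2) = 491400 × (500 − 17.15) = 237.27 × 10⁶ N·mm.
M_n = 237.27 kN·m.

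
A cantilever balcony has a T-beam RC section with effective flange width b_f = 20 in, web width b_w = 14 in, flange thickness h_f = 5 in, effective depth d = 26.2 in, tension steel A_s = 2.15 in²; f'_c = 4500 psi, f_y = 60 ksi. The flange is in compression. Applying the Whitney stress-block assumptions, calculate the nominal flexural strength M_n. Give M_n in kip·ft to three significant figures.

Tension: T = A_s f_y = 2.15 × 60 = 129 kips.
Try a within the flange: a = T/(0.85 f'_c b_f) = 129/(0.85 × 4.5 × 20) = 1.686 in.
Since a = 1.686 ≤ h_f = 5 in, the stress block lies entirely in the flange; analyse as a rectangular beam of width b_f.
M_n = T(d − a/2) = 129 × (26.2 − 0.843) = 3271.1 kip·in.
M_n = 3271.1/12 = 272.59 kip·ft.

M_n ≈ 273 kip·ft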